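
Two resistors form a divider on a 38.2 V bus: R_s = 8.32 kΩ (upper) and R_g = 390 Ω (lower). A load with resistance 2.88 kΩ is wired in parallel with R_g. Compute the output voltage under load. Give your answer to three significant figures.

The load sits in parallel with R_g: R_g‖R_L = (390 × 2880) / (390 + 2880) = 343.5 Ω.
V_out = 38.2 × 343.5 / (8320 + 343.5) = 38.2 × 343.5/8663 = 1.51 V.

V_out ≈ 1.51 V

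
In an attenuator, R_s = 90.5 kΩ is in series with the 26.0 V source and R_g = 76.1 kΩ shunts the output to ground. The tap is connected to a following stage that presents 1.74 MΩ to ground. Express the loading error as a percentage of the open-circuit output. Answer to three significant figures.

2.32 %

The divider's output (Thévenin) resistance is R_s‖R_g = 41.34 kΩ.
Fractional drop under load = R_th/(R_th + R_L) = 41.34 / (41.34 + 1740) = 0.02321.
So the output falls by 2.32 %.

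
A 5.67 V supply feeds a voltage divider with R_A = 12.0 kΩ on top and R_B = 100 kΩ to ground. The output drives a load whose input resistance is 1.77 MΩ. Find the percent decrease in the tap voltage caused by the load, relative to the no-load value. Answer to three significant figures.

0.602 %

The divider's output (Thévenin) resistance is R_A‖R_B = 10.71 kΩ.
Fractional drop under load = R_th/(R_th + R_L) = 10.71 / (10.71 + 1770) = 0.006017.
So the output falls by 0.602 %.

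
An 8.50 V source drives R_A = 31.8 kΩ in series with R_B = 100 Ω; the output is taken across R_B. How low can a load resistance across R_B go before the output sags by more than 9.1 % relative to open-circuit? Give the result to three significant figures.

Output resistance R_th = R_A‖R_B = (31800 × 100)/31900 = 99.69 Ω.
The fractional drop is R_th/(R_th + R_L); requiring this ≤ 0.0910 gives R_L ≥ R_th(1/0.0910 − 1) = 99.69 × 9.989 = 996 Ω.

R_L(min) ≈ 996 Ω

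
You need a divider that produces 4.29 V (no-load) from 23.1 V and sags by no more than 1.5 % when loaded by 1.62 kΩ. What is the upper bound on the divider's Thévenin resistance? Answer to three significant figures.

Loading drop = R_th/(R_th + R_L) ≤ 0.0150, so R_th ≤ R_L · ε/(1−ε) = 1.62 kΩ × 0.0150/0.9850 = 24.7 Ω.

R_th ≤ 24.7 Ω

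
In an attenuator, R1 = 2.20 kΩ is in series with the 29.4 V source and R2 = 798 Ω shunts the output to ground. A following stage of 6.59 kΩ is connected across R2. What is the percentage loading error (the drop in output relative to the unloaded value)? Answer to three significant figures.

Unloaded V = 29.4 × 798/2998 = 7.8256 V.
Loaded: R2‖R_L = 711.8 Ω, giving V = 29.4 × 711.8/2912 = 7.1870 V.
Drop = (7.8256 − 7.1870) / 7.8256 = 8.16 %.

8.16 %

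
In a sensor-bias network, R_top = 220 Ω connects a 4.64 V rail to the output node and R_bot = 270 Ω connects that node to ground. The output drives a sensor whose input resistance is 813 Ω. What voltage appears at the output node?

V_out ≈ 2.22 V

The load sits in parallel with R_bot: R_bot‖R_L = (270 × 813) / (270 + 813) = 202.7 Ω.
V_out = 4.64 × 202.7 / (220 + 202.7) = 4.64 × 202.7/422.7 = 2.22 V.
(Unloaded it would have been 2.56 V.)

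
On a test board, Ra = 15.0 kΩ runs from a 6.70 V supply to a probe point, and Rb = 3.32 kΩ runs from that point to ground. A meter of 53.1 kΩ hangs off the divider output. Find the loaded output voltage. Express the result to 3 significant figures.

V_out ≈ 1.16 V

The load sits in parallel with Rb: Rb‖R_L = (3.32 × 53.1) / (3.32 + 53.1) = 3.125 kΩ.
V_out = 6.70 × 3.125 / (15.0 + 3.125) = 6.70 × 3.125/18.12 = 1.16 V.
(Unloaded it would have been 1.21 V.)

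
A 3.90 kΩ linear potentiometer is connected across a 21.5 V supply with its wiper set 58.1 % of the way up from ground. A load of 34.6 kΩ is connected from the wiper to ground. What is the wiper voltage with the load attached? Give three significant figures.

The wiper splits the pot into (1−α)R = 1.634 kΩ above and αR = 2.266 kΩ below.
Lower section ‖ load = 2.127 kΩ.
V_wiper = 21.5 × 2.127/(1.634 + 2.127) = 12.2 V.

V ≈ 12.2 V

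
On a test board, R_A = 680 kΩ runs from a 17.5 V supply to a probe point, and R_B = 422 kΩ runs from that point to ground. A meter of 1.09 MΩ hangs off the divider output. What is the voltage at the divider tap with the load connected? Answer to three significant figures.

The load sits in parallel with R_B: R_B‖R_L = (422 × 1090) / (422 + 1090) = 304.2 kΩ.
V_out = 17.5 × 304.2 / (680 + 304.2) = 17.5 × 304.2/984.2 = 5.41 V.

V_out ≈ 5.41 V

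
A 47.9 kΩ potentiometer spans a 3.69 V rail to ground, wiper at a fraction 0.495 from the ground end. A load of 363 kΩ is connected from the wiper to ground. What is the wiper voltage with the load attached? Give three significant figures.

V ≈ 1.77 V

The wiper splits the pot into (1−α)R = 24.19 kΩ above and αR = 23.71 kΩ below.
Lower section ‖ load = 22.26 kΩ.
V_wiper = 3.69 × 22.26/(24.19 + 22.26) = 1.77 V.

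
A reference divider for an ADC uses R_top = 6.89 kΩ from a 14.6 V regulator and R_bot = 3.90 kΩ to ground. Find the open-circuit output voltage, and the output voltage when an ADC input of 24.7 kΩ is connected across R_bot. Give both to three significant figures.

Unloaded: 5.28 V; loaded: 4.79 V

Open-circuit: V = 14.6 × 3.90/(6.89 + 3.90) = 5.28 V.
With the load, R_bot becomes R_bot‖R_L = 3.368 kΩ, so V = 14.6 × 3.368/10.26 = 4.79 V.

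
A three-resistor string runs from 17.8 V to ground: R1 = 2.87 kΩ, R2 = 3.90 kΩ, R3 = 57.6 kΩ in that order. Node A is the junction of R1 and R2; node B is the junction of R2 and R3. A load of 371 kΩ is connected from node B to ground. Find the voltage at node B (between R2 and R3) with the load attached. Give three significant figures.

V ≈ 15.7 V

At node B, R3 is in parallel with the load: R3‖R_L = 49.86 kΩ.
Below node A the resistance is R2 + (R3‖R_L) = 53.76 kΩ, so V_A = 17.8 × 53.76/56.63 = 16.90 V.
Then V_B = V_A × (R3‖R_L)/(R2 + R3‖R_L) = 16.90 × 49.86/53.76 = 15.7 V.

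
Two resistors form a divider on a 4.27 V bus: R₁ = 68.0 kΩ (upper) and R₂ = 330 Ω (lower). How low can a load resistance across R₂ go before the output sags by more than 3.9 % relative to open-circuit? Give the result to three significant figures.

R_L(min) ≈ 8.09 kΩ

Output resistance R_th = R₁‖R₂ = (68000 × 330)/68330 = 328.4 Ω.
The fractional drop is R_th/(R_th + R_L); requiring this ≤ 0.0390 gives R_L ≥ R_th(1/0.0390 − 1) = 328.4 × 24.64 = 8.09 kΩ.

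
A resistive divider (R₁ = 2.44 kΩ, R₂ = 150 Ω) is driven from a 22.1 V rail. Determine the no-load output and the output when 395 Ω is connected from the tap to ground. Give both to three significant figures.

Open-circuit: V = 22.1 × 150/(2440 + 150) = 1.28 V.
With the load, R₂ becomes R₂‖R_L = 108.7 Ω, so V = 22.1 × 108.7/2549 = 0.943 V.

Unloaded: 1.28 V; loaded: 0.943 V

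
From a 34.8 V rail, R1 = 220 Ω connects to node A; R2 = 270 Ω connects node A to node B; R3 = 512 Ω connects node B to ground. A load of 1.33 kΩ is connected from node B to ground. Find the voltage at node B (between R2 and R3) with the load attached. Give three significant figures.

V ≈ 15.0 V

At node B, R3 is in parallel with the load: R3‖R_L = 369.7 Ω.
Below node A the resistance is R2 + (R3‖R_L) = 639.7 Ω, so V_A = 34.8 × 639.7/859.7 = 25.89 V.
Then V_B = V_A × (R3‖R_L)/(R2 + R3‖R_L) = 25.89 × 369.7/639.7 = 15.0 V.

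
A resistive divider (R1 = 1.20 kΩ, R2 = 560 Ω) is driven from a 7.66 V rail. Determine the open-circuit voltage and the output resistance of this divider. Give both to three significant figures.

V_th = 2.44 V, R_th = 382 Ω

V_th is the open-circuit tap voltage: 7.66 × 560/(1200 + 560) = 2.44 V.
With the supply zeroed, R1 and R2 appear in parallel from the tap: R_th = R1‖R2 = (1200 × 560)/1760 = 382 Ω.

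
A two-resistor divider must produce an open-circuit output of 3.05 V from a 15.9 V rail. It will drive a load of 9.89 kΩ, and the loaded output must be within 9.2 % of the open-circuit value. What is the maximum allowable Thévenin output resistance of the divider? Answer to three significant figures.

Loading drop = R_th/(R_th + R_L) ≤ 0.0920, so R_th ≤ R_L · ε/(1−ε) = 9.89 kΩ × 0.0920/0.9080 = 1.00 kΩ.

R_th ≤ 1.00 kΩ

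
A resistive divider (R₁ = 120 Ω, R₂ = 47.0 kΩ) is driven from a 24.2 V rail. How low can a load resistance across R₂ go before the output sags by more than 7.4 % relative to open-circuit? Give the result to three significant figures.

R_L(min) ≈ 1.50 kΩ

Output resistance R_th = R₁‖R₂ = (120 × 47000)/47120 = 119.7 Ω.
The fractional drop is R_th/(R_th + R_L); requiring this ≤ 0.0740 gives R_L ≥ R_th(1/0.0740 − 1) = 119.7 × 12.51 = 1.50 kΩ.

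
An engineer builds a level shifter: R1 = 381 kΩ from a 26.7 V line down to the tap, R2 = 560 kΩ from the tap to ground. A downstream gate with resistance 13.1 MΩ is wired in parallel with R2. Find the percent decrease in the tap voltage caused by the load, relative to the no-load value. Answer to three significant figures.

The divider's output (Thévenin) resistance is R1‖R2 = 226.7 kΩ.
Fractional drop under load = R_th/(R_th + R_L) = 226.7 / (226.7 + 13100) = 0.01701.
So the output falls by 1.70 %.

1.70 %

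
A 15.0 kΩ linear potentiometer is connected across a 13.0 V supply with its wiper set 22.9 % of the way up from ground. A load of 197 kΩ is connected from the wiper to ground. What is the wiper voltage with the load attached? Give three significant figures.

V ≈ 2.94 V

The wiper splits the pot into (1−α)R = 11.56 kΩ above and αR = 3.435 kΩ below.
Lower section ‖ load = 3.376 kΩ.
V_wiper = 13.0 × 3.376/(11.56 + 3.376) = 2.94 V.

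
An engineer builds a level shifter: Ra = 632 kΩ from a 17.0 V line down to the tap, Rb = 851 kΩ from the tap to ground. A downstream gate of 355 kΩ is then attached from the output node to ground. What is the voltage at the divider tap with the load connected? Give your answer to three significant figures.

V_out ≈ 4.83 V

The load sits in parallel with Rb: Rb‖R_L = (851 × 355) / (851 + 355) = 250.5 kΩ.
V_out = 17.0 × 250.5 / (632 + 250.5) = 17.0 × 250.5/882.5 = 4.83 V.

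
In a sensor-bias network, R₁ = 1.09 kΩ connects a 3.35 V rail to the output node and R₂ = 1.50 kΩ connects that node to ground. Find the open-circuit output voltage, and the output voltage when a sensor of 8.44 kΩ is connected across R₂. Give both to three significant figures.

Unloaded: 1.94 V; loaded: 1.81 V

Open-circuit: V = 3.35 × 1.50/(1.09 + 1.50) = 1.94 V.
With the load, R₂ becomes R₂‖R_L = 1.274 kΩ, so V = 3.35 × 1.274/2.364 = 1.81 V.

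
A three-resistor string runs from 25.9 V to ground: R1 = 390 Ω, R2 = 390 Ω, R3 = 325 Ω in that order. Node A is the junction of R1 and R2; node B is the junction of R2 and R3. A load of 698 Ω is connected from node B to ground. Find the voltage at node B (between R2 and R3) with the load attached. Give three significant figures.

V ≈ 5.73 V

At node B, R3 is in parallel with the load: R3‖R_L = 221.7 Ω.
Below node A the resistance is R2 + (R3‖R_L) = 611.7 Ω, so V_A = 25.9 × 611.7/1002 = 15.82 V.
Then V_B = V_A × (R3‖R_L)/(R2 + R3‖R_L) = 15.82 × 221.7/611.7 = 5.73 V.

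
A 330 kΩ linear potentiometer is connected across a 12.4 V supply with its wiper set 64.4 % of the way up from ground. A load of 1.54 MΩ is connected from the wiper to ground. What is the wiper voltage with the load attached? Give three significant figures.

V ≈ 7.61 V

The wiper splits the pot into (1−α)R = 117.5 kΩ above and αR = 212.5 kΩ below.
Lower section ‖ load = 186.7 kΩ.
V_wiper = 12.4 × 186.7/(117.5 + 186.7) = 7.61 V.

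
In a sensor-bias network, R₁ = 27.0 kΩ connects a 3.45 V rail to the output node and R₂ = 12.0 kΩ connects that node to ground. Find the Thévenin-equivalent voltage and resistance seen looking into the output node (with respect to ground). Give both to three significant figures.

V_th is the open-circuit tap voltage: 3.45 × 12.0/(27.0 + 12.0) = 1.06 V.
With the supply zeroed, R₁ and R₂ appear in parallel from the tap: R_th = R₁‖R₂ = (27.0 × 12.0)/39.00 = 8.31 kΩ.

V_th = 1.06 V, R_th = 8.31 kΩ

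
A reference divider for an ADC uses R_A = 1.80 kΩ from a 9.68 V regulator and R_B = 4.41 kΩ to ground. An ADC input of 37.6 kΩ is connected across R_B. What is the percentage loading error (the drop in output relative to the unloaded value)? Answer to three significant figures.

3.29 %

The divider's output (Thévenin) resistance is R_A‖R_B = 1.278 kΩ.
Fractional drop under load = R_th/(R_th + R_L) = 1.278 / (1.278 + 37.6) = 0.03288.
So the output falls by 3.29 %.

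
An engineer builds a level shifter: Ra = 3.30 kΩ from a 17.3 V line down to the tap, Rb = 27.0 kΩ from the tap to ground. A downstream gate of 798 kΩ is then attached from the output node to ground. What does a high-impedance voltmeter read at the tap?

The load sits in parallel with Rb: Rb‖R_L = (27.0 × 798) / (27.0 + 798) = 26.12 kΩ.
V_out = 17.3 × 26.12 / (3.30 + 26.12) = 17.3 × 26.12/29.42 = 15.4 V.
(Unloaded it would have been 15.4 V.)

V_out ≈ 15.4 V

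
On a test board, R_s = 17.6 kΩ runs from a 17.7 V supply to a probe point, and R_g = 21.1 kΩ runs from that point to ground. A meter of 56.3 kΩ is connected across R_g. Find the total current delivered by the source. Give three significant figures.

I ≈ 0.537 mA

R_g‖R_L = 15.35 kΩ, so the source sees R_s + R_g‖R_L = 32.95 kΩ.
I = 17.7 V / 32.95 kΩ = 0.537 mA.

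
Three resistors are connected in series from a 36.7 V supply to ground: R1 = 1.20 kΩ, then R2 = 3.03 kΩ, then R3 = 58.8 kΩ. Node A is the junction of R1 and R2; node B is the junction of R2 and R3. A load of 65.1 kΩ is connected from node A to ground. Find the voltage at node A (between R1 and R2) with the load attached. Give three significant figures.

V ≈ 35.4 V

Below node A the series string R2+R3 = 61.83 kΩ sits in parallel with the 65.1 kΩ load: 31.71 kΩ.
V_A = 36.7 × 31.71/(1.20 + 31.71) = 35.4 V.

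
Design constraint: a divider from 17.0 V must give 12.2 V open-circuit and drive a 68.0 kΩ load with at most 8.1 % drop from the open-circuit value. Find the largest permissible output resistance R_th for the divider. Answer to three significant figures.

R_th ≤ 5.99 kΩ

Loading drop = R_th/(R_th + R_L) ≤ 0.0810, so R_th ≤ R_L · ε/(1−ε) = 68.0 kΩ × 0.0810/0.9190 = 5.99 kΩ.
(Any R1, R2 with R2/(R1+R2) = 0.718 and R1‖R2 ≤ 5.99 kΩ will meet the spec.)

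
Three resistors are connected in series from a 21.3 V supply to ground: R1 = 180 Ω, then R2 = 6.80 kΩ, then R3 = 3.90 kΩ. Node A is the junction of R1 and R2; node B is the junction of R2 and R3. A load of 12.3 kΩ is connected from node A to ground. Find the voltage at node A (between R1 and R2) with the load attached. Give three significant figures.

V ≈ 20.7 V

Below node A the series string R2+R3 = 10700 Ω sits in parallel with the 12300 Ω load: 5722 Ω.
V_A = 21.3 × 5722/(180 + 5722) = 20.7 V.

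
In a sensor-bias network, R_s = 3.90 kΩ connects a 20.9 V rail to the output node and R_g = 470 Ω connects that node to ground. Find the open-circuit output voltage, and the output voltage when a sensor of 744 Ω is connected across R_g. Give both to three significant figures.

Unloaded: 2.25 V; loaded: 1.44 V

Open-circuit: V = 20.9 × 470/(3900 + 470) = 2.25 V.
With the load, R_g becomes R_g‖R_L = 288.0 Ω, so V = 20.9 × 288.0/4188 = 1.44 V.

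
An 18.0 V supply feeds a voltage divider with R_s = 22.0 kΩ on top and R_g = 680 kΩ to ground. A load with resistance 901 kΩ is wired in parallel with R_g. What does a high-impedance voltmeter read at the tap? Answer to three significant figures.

V_out ≈ 17.0 V

The load sits in parallel with R_g: R_g‖R_L = (680 × 901) / (680 + 901) = 387.5 kΩ.
V_out = 18.0 × 387.5 / (22.0 + 387.5) = 18.0 × 387.5/409.5 = 17.0 V.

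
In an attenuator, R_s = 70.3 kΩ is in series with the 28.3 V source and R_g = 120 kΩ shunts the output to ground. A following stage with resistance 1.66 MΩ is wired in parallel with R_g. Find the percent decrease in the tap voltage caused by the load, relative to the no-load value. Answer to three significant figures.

2.60 %

The divider's output (Thévenin) resistance is R_s‖R_g = 44.33 kΩ.
Fractional drop under load = R_th/(R_th + R_L) = 44.33 / (44.33 + 1660) = 0.02601.
So the output falls by 2.60 %.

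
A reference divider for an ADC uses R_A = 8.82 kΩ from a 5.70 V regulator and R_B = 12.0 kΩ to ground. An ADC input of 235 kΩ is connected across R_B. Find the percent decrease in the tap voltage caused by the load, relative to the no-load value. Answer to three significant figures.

The divider's output (Thévenin) resistance is R_A‖R_B = 5.084 kΩ.
Fractional drop under load = R_th/(R_th + R_L) = 5.084 / (5.084 + 235) = 0.02117.
So the output falls by 2.12 %.

2.12 %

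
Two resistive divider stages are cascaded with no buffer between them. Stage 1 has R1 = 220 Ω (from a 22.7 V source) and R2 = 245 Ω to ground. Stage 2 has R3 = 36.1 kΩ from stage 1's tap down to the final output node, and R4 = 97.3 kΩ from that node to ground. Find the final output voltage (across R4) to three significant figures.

V_out ≈ 8.72 V

Stage 2 presents R3+R4 = 133400 Ω as a load on stage 1's tap.
Stage 1's lower leg becomes R2‖(R3+R4) = 244.6 Ω, so V_mid = 22.7 × 244.6/464.6 = 11.95 V.
Stage 2 is itself unloaded: V_out = V_mid × R4/(R3+R4) = 11.95 × 97300/133400 = 8.72 V.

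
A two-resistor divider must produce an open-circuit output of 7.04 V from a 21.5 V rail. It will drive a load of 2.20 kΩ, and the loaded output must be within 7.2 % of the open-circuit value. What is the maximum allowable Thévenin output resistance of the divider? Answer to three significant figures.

Loading drop = R_th/(R_th + R_L) ≤ 0.0720, so R_th ≤ R_L · ε/(1−ε) = 2.20 kΩ × 0.0720/0.9280 = 171 Ω.
(Any R1, R2 with R2/(R1+R2) = 0.327 and R1‖R2 ≤ 171 Ω will meet the spec.)

R_th ≤ 171 Ω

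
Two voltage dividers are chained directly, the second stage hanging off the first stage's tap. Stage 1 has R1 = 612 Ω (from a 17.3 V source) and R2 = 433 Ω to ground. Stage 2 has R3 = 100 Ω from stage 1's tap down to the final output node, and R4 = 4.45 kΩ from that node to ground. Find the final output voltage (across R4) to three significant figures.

Stage 2 presents R3+R4 = 4550 Ω as a load on stage 1's tap.
Stage 1's lower leg becomes R2‖(R3+R4) = 395.4 Ω, so V_mid = 17.3 × 395.4/1007 = 6.790 V.
Stage 2 is itself unloaded: V_out = V_mid × R4/(R3+R4) = 6.790 × 4450/4550 = 6.64 V.

V_out ≈ 6.64 V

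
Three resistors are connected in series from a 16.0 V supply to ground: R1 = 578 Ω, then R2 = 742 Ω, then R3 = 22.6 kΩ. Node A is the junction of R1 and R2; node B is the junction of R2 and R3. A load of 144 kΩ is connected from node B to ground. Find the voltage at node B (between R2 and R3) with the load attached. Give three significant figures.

V ≈ 15.0 V

At node B, R3 is in parallel with the load: R3‖R_L = 19530 Ω.
Below node A the resistance is R2 + (R3‖R_L) = 20280 Ω, so V_A = 16.0 × 20280/20850 = 15.56 V.
Then V_B = V_A × (R3‖R_L)/(R2 + R3‖R_L) = 15.56 × 19530/20280 = 15.0 V.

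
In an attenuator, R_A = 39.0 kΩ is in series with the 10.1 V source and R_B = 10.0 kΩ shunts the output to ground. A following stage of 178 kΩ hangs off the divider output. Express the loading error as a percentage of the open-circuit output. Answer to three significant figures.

The divider's output (Thévenin) resistance is R_A‖R_B = 7.959 kΩ.
Fractional drop under load = R_th/(R_th + R_L) = 7.959 / (7.959 + 178) = 0.04280.
So the output falls by 4.28 %.

4.28 %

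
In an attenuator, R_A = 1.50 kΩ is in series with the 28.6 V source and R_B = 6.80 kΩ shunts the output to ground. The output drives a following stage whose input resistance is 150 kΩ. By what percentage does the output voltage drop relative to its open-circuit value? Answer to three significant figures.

The divider's output (Thévenin) resistance is R_A‖R_B = 1.229 kΩ.
Fractional drop under load = R_th/(R_th + R_L) = 1.229 / (1.229 + 150) = 0.008126.
So the output falls by 0.813 %.

0.813 %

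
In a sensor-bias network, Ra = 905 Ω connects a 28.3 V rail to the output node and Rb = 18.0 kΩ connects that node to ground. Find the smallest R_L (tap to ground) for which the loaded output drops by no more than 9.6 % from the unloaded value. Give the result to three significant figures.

Output resistance R_th = Ra‖Rb = (905 × 18000)/18900 = 861.7 Ω.
The fractional drop is R_th/(R_th + R_L); requiring this ≤ 0.0960 gives R_L ≥ R_th(1/0.0960 − 1) = 861.7 × 9.417 = 8.11 kΩ.

R_L(min) ≈ 8.11 kΩ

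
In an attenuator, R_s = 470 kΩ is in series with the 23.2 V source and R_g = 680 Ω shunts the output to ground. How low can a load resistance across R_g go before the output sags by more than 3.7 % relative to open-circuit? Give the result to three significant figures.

Output resistance R_th = R_s‖R_g = (470000 × 680)/470700 = 679.0 Ω.
The fractional drop is R_th/(R_th + R_L); requiring this ≤ 0.0370 gives R_L ≥ R_th(1/0.0370 − 1) = 679.0 × 26.03 = 17.7 kΩ.

R_L(min) ≈ 17.7 kΩ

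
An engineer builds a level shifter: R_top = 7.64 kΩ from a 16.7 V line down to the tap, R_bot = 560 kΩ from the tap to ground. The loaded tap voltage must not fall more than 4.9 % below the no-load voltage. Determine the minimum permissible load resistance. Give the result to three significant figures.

Output resistance R_th = R_top‖R_bot = (7.64 × 560)/567.6 = 7.537 kΩ.
The fractional drop is R_th/(R_th + R_L); requiring this ≤ 0.0490 gives R_L ≥ R_th(1/0.0490 − 1) = 7.537 × 19.41 = 146 kΩ.

R_L(min) ≈ 146 kΩ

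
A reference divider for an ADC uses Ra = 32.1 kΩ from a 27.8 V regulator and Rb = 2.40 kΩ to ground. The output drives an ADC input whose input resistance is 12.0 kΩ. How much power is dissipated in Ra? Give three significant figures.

Total resistance from the source is Ra + (Rb‖R_L) = 34.10 kΩ, so I = 27.8/34.10 kΩ = 0.8152 mA.
P = I²·Ra = (0.8152 mA)² × 32.1 kΩ = 21.3 mW.

P ≈ 21.3 mW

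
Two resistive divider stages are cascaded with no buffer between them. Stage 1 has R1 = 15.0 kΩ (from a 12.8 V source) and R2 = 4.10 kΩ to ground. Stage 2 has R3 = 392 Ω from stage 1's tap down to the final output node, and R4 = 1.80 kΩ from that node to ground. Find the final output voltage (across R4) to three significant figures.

V_out ≈ 0.914 V

Stage 2 presents R3+R4 = 2192 Ω as a load on stage 1's tap.
Stage 1's lower leg becomes R2‖(R3+R4) = 1428 Ω, so V_mid = 12.8 × 1428/16430 = 1.113 V.
Stage 2 is itself unloaded: V_out = V_mid × R4/(R3+R4) = 1.113 × 1800/2192 = 0.914 V.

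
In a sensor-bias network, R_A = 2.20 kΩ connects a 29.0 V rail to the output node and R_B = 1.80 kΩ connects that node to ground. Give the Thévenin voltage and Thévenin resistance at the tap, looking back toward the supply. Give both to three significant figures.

V_th = 13.1 V, R_th = 990 Ω

V_th is the open-circuit tap voltage: 29.0 × 1.80/(2.20 + 1.80) = 13.1 V.
With the supply zeroed, R_A and R_B appear in parallel from the tap: R_th = R_A‖R_B = (2.20 × 1.80)/4.000 = 990 Ω.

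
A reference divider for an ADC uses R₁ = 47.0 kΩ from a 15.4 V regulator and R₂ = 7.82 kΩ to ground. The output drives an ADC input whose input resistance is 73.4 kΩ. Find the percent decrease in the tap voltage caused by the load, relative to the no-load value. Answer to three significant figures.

Unloaded V = 15.4 × 7.82/54.82 = 2.1968 V.
Loaded: R₂‖R_L = 7.067 kΩ, giving V = 15.4 × 7.067/54.07 = 2.0129 V.
Drop = (2.1968 − 2.0129) / 2.1968 = 8.37 %.

8.37 %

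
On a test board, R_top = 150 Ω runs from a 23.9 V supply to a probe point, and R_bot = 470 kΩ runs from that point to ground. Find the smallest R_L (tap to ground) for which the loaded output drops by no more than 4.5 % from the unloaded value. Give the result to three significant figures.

R_L(min) ≈ 3.18 kΩ

Output resistance R_th = R_top‖R_bot = (150 × 470000)/470200 = 150.0 Ω.
The fractional drop is R_th/(R_th + R_L); requiring this ≤ 0.0450 gives R_L ≥ R_th(1/0.0450 − 1) = 150.0 × 21.22 = 3.18 kΩ.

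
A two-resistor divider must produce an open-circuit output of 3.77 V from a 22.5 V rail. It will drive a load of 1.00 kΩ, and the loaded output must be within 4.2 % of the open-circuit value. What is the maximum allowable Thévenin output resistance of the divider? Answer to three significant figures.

Loading drop = R_th/(R_th + R_L) ≤ 0.0420, so R_th ≤ R_L · ε/(1−ε) = 1.00 kΩ × 0.0420/0.9580 = 43.8 Ω.
(Any R1, R2 with R2/(R1+R2) = 0.168 and R1‖R2 ≤ 43.8 Ω will meet the spec.)

R_th ≤ 43.8 Ω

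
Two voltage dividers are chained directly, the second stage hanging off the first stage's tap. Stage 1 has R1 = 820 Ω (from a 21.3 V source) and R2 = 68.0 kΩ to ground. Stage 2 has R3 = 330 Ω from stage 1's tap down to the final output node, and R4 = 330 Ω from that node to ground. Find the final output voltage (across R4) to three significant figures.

Stage 2 presents R3+R4 = 660.0 Ω as a load on stage 1's tap.
Stage 1's lower leg becomes R2‖(R3+R4) = 653.7 Ω, so V_mid = 21.3 × 653.7/1474 = 9.448 V.
Stage 2 is itself unloaded: V_out = V_mid × R4/(R3+R4) = 9.448 × 330/660.0 = 4.72 V.

V_out ≈ 4.72 V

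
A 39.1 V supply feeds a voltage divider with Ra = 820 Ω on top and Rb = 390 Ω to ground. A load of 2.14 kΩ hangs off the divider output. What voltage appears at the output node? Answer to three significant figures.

V_out ≈ 11.2 V

The load sits in parallel with Rb: Rb‖R_L = (390 × 2140) / (390 + 2140) = 329.9 Ω.
V_out = 39.1 × 329.9 / (820 + 329.9) = 39.1 × 329.9/1150 = 11.2 V.
(Unloaded it would have been 12.6 V.)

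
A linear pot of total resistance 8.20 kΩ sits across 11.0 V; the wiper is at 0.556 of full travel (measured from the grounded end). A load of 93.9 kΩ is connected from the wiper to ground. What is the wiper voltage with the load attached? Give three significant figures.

The wiper splits the pot into (1−α)R = 3.641 kΩ above and αR = 4.559 kΩ below.
Lower section ‖ load = 4.348 kΩ.
V_wiper = 11.0 × 4.348/(3.641 + 4.348) = 5.99 V.

V ≈ 5.99 V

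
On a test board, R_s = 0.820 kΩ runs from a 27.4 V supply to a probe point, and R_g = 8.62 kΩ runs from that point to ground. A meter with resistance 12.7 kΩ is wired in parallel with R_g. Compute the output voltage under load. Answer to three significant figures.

The load sits in parallel with R_g: R_g‖R_L = (8620 × 12700) / (8620 + 12700) = 5135 Ω.
V_out = 27.4 × 5135 / (820 + 5135) = 27.4 × 5135/5955 = 23.6 V.

V_out ≈ 23.6 V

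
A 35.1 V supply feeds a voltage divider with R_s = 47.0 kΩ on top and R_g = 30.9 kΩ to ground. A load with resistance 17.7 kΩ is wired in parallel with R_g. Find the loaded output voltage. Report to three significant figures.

V_out ≈ 6.78 V

The load sits in parallel with R_g: R_g‖R_L = (30.9 × 17.7) / (30.9 + 17.7) = 11.25 kΩ.
V_out = 35.1 × 11.25 / (47.0 + 11.25) = 35.1 × 11.25/58.25 = 6.78 V.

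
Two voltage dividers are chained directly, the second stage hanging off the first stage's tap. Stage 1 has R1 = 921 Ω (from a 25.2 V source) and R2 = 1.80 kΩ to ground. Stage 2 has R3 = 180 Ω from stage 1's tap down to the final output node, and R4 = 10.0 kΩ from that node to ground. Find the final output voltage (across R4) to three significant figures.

V_out ≈ 15.5 V

Stage 2 presents R3+R4 = 10180 Ω as a load on stage 1's tap.
Stage 1's lower leg becomes R2‖(R3+R4) = 1530 Ω, so V_mid = 25.2 × 1530/2451 = 15.73 V.
Stage 2 is itself unloaded: V_out = V_mid × R4/(R3+R4) = 15.73 × 10000/10180 = 15.5 V.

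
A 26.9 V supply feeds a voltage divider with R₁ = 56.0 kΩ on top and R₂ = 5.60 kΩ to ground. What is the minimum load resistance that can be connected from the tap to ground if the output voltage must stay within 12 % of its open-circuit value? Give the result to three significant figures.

R_L(min) ≈ 37.3 kΩ

Output resistance R_th = R₁‖R₂ = (56.0 × 5.60)/61.60 = 5.091 kΩ.
The fractional drop is R_th/(R_th + R_L); requiring this ≤ 0.120 gives R_L ≥ R_th(1/0.120 − 1) = 5.091 × 7.333 = 37.3 kΩ.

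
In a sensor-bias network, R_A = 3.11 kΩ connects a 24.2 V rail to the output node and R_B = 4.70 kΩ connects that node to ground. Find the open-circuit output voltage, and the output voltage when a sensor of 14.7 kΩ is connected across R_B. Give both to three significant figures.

Unloaded: 14.6 V; loaded: 12.9 V

Open-circuit: V = 24.2 × 4.70/(3.11 + 4.70) = 14.6 V.
With the load, R_B becomes R_B‖R_L = 3.561 kΩ, so V = 24.2 × 3.561/6.671 = 12.9 V.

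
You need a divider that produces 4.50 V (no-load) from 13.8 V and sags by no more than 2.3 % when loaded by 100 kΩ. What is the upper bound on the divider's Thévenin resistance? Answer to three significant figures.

R_th ≤ 2.35 kΩ

Loading drop = R_th/(R_th + R_L) ≤ 0.0230, so R_th ≤ R_L · ε/(1−ε) = 100 kΩ × 0.0230/0.9770 = 2.35 kΩ.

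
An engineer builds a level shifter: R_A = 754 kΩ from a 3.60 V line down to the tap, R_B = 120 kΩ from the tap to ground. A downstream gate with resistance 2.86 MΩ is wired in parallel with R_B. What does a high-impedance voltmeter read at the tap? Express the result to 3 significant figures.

V_out ≈ 0.477 V

The load sits in parallel with R_B: R_B‖R_L = (120 × 2860) / (120 + 2860) = 115.2 kΩ.
V_out = 3.60 × 115.2 / (754 + 115.2) = 3.60 × 115.2/869.2 = 0.477 V.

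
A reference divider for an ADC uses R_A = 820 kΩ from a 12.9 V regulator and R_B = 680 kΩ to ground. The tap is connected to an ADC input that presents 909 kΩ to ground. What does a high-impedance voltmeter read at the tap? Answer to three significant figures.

The load sits in parallel with R_B: R_B‖R_L = (680 × 909) / (680 + 909) = 389.0 kΩ.
V_out = 12.9 × 389.0 / (820 + 389.0) = 12.9 × 389.0/1209 = 4.15 V.

V_out ≈ 4.15 V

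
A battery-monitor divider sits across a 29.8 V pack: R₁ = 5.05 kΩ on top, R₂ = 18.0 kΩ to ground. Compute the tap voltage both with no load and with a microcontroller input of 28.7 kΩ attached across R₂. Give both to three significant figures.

Open-circuit: V = 29.8 × 18.0/(5.05 + 18.0) = 23.3 V.
With the load, R₂ becomes R₂‖R_L = 11.06 kΩ, so V = 29.8 × 11.06/16.11 = 20.5 V.

Unloaded: 23.3 V; loaded: 20.5 V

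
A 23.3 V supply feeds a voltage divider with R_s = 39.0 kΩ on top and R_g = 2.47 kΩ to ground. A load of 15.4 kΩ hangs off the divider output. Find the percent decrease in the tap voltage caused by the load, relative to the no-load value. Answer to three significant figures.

The divider's output (Thévenin) resistance is R_s‖R_g = 2.323 kΩ.
Fractional drop under load = R_th/(R_th + R_L) = 2.323 / (2.323 + 15.4) = 0.1311.
So the output falls by 13.1 %.

13.1 %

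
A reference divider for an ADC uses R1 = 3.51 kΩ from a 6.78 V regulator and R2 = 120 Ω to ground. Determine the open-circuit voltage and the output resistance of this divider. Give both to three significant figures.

V_th = 0.224 V, R_th = 116 Ω

V_th is the open-circuit tap voltage: 6.78 × 120/(3510 + 120) = 0.224 V.
With the supply zeroed, R1 and R2 appear in parallel from the tap: R_th = R1‖R2 = (3510 × 120)/3630 = 116 Ω.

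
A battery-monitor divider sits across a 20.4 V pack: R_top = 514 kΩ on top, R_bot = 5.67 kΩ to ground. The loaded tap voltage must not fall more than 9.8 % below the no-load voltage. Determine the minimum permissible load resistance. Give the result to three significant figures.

R_L(min) ≈ 51.6 kΩ

Output resistance R_th = R_top‖R_bot = (514 × 5.67)/519.7 = 5.608 kΩ.
The fractional drop is R_th/(R_th + R_L); requiring this ≤ 0.0980 gives R_L ≥ R_th(1/0.0980 − 1) = 5.608 × 9.204 = 51.6 kΩ.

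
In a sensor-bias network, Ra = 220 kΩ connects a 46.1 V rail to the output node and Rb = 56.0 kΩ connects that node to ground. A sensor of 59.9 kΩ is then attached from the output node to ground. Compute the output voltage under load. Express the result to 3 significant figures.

The load sits in parallel with Rb: Rb‖R_L = (56.0 × 59.9) / (56.0 + 59.9) = 28.94 kΩ.
V_out = 46.1 × 28.94 / (220 + 28.94) = 46.1 × 28.94/248.9 = 5.36 V.

V_out ≈ 5.36 V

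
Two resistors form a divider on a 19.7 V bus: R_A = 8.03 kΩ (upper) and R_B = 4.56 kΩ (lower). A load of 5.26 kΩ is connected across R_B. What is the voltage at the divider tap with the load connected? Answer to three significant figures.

The load sits in parallel with R_B: R_B‖R_L = (4.56 × 5.26) / (4.56 + 5.26) = 2.443 kΩ.
V_out = 19.7 × 2.443 / (8.03 + 2.443) = 19.7 × 2.443/10.47 = 4.59 V.

V_out ≈ 4.59 V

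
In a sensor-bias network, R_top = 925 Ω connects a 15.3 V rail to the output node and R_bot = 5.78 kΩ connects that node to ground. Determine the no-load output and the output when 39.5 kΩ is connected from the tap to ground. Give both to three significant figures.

Unloaded: 13.2 V; loaded: 12.9 V

Open-circuit: V = 15.3 × 5780/(925 + 5780) = 13.2 V.
With the load, R_bot becomes R_bot‖R_L = 5042 Ω, so V = 15.3 × 5042/5967 = 12.9 V.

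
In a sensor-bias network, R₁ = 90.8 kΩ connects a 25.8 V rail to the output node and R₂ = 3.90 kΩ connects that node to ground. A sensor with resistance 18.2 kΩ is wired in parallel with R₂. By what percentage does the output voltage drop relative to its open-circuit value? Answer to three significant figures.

The divider's output (Thévenin) resistance is R₁‖R₂ = 3.739 kΩ.
Fractional drop under load = R_th/(R_th + R_L) = 3.739 / (3.739 + 18.2) = 0.1704.
So the output falls by 17.0 %.

17.0 %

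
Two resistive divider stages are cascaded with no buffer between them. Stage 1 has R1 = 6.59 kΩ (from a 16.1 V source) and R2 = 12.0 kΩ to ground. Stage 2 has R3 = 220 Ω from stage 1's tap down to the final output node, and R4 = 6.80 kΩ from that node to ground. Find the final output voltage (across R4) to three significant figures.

Stage 2 presents R3+R4 = 7020 Ω as a load on stage 1's tap.
Stage 1's lower leg becomes R2‖(R3+R4) = 4429 Ω, so V_mid = 16.1 × 4429/11020 = 6.471 V.
Stage 2 is itself unloaded: V_out = V_mid × R4/(R3+R4) = 6.471 × 6800/7020 = 6.27 V.

V_out ≈ 6.27 V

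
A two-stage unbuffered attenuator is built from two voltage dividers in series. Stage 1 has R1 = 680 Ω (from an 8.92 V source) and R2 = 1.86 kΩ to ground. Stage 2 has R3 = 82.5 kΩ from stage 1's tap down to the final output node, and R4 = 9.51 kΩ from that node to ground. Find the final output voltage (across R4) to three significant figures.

V_out ≈ 0.671 V

Stage 2 presents R3+R4 = 92010 Ω as a load on stage 1's tap.
Stage 1's lower leg becomes R2‖(R3+R4) = 1823 Ω, so V_mid = 8.92 × 1823/2503 = 6.497 V.
Stage 2 is itself unloaded: V_out = V_mid × R4/(R3+R4) = 6.497 × 9510/92010 = 0.671 V.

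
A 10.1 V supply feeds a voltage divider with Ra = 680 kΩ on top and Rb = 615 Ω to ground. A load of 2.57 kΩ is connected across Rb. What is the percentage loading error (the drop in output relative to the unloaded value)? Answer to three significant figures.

19.3 %

The divider's output (Thévenin) resistance is Ra‖Rb = 614.4 Ω.
Fractional drop under load = R_th/(R_th + R_L) = 614.4 / (614.4 + 2570) = 0.1930.
So the output falls by 19.3 %.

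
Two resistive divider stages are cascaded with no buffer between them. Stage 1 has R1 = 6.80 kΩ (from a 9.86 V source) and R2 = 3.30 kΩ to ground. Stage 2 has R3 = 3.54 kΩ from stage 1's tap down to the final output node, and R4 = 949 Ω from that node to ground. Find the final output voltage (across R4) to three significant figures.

Stage 2 presents R3+R4 = 4489 Ω as a load on stage 1's tap.
Stage 1's lower leg becomes R2‖(R3+R4) = 1902 Ω, so V_mid = 9.86 × 1902/8702 = 2.155 V.
Stage 2 is itself unloaded: V_out = V_mid × R4/(R3+R4) = 2.155 × 949/4489 = 0.456 V.

V_out ≈ 0.456 V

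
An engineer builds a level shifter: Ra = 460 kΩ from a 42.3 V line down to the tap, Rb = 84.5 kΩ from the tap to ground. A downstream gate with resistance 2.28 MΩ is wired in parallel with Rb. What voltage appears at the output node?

V_out ≈ 6.37 V

The load sits in parallel with Rb: Rb‖R_L = (84.5 × 2280) / (84.5 + 2280) = 81.48 kΩ.
V_out = 42.3 × 81.48 / (460 + 81.48) = 42.3 × 81.48/541.5 = 6.37 V.
(Unloaded it would have been 6.56 V.)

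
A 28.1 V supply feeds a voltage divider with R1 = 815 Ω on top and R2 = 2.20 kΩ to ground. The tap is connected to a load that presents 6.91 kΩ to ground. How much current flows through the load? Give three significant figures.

R2‖R_L = 1669 Ω; V_out = 28.1 × 1669/2484 = 18.88 V.
I_L = V_out / R_L = 18.88 / 6.91 kΩ = 2.73 mA.

I_L ≈ 2.73 mA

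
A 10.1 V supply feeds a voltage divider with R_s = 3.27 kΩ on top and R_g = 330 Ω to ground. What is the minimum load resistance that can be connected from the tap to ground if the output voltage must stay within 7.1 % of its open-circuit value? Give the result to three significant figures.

R_L(min) ≈ 3.92 kΩ

Output resistance R_th = R_s‖R_g = (3270 × 330)/3600 = 299.8 Ω.
The fractional drop is R_th/(R_th + R_L); requiring this ≤ 0.0710 gives R_L ≥ R_th(1/0.0710 − 1) = 299.8 × 13.08 = 3.92 kΩ.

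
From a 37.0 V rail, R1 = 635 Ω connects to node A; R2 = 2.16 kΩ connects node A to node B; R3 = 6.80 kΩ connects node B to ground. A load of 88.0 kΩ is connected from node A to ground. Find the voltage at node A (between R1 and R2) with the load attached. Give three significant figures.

V ≈ 34.3 V

Below node A the series string R2+R3 = 8960 Ω sits in parallel with the 88000 Ω load: 8132 Ω.
V_A = 37.0 × 8132/(635 + 8132) = 34.3 V.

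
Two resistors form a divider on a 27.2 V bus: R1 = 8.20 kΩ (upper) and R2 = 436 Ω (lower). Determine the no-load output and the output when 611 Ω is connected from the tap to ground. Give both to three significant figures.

Open-circuit: V = 27.2 × 436/(8200 + 436) = 1.37 V.
With the load, R2 becomes R2‖R_L = 254.4 Ω, so V = 27.2 × 254.4/8454 = 0.819 V.

Unloaded: 1.37 V; loaded: 0.819 V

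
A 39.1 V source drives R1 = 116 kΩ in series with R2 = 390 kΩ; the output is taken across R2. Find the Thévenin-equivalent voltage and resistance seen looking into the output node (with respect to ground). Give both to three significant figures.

V_th = 30.1 V, R_th = 89.4 kΩ

V_th is the open-circuit tap voltage: 39.1 × 390/(116 + 390) = 30.1 V.
With the supply zeroed, R1 and R2 appear in parallel from the tap: R_th = R1‖R2 = (116 × 390)/506.0 = 89.4 kΩ.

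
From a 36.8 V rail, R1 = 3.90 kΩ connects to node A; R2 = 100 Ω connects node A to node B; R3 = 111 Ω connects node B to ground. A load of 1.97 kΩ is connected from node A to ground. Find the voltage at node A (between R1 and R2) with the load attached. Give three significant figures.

Below node A the series string R2+R3 = 211.0 Ω sits in parallel with the 1970 Ω load: 190.6 Ω.
V_A = 36.8 × 190.6/(3900 + 190.6) = 1.71 V.

V ≈ 1.71 V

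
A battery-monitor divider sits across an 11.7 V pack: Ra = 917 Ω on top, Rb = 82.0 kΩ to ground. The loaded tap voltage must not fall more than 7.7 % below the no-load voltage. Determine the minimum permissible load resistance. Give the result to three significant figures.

R_L(min) ≈ 10.9 kΩ

Output resistance R_th = Ra‖Rb = (917 × 82000)/82920 = 906.9 Ω.
The fractional drop is R_th/(R_th + R_L); requiring this ≤ 0.0770 gives R_L ≥ R_th(1/0.0770 − 1) = 906.9 × 11.99 = 10.9 kΩ.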